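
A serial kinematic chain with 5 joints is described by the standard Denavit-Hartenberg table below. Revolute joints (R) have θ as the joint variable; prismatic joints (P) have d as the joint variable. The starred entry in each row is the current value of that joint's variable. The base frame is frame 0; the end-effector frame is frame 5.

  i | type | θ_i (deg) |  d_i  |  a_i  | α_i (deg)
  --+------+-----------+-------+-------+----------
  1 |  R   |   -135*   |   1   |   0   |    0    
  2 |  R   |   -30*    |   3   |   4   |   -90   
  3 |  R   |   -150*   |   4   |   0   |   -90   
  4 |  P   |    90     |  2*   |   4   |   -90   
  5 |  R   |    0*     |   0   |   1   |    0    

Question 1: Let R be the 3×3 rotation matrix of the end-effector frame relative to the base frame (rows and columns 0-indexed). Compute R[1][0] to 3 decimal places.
0.966

End-effector x-axis (col 0 of R) = (-0.2588,0.9659,0.0000)
R[1][0] = 0.9659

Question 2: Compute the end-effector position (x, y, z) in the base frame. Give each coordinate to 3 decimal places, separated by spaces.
-5.088 -0.328 5.732

after link 1: o_1 = (0.0000, 0.0000, 1.0000)
after link 2: o_2 = (-3.8637, -1.0353, 4.0000)
after link 3: o_3 = (-2.8284, -4.8990, 4.0000)
after link 4: o_4 = (-4.8296, -1.2941, 5.7321)
after link 5: o_5 = (-5.0884, -0.3282, 5.7321)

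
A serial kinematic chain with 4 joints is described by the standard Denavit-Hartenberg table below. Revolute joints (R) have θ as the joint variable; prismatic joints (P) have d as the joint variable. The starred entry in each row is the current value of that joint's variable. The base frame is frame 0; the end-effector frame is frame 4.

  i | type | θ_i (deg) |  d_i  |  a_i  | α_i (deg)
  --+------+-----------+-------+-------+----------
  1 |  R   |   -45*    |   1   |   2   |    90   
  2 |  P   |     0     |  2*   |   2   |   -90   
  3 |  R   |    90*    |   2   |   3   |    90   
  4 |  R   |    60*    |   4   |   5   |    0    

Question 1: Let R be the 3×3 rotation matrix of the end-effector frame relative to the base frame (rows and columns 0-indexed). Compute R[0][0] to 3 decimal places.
End-effector x-axis (col 0 of R) = (0.3536,0.3536,0.8660)
R[0][0] = 0.3536

0.354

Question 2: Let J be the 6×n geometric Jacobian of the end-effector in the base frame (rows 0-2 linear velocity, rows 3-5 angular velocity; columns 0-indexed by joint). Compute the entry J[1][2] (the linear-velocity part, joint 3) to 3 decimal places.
axis z_2 = (0.0000,0.0000,1.0000); lever o_n−o_2 = (6.7175,1.0607,6.3301)
cross product → J_v[:, 2] = (-1.0607,6.7175,0.0000)
J_ω[:, 2] = z_2
entry J[1][2] = 6.7175

6.718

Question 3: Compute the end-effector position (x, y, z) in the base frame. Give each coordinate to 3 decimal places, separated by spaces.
after link 1: o_1 = (1.4142, -1.4142, 1.0000)
after link 2: o_2 = (1.4142, -4.2426, 1.0000)
after link 3: o_3 = (3.5355, -2.1213, 3.0000)
after link 4: o_4 = (8.1317, -3.1820, 7.3301)

8.132 -3.182 7.330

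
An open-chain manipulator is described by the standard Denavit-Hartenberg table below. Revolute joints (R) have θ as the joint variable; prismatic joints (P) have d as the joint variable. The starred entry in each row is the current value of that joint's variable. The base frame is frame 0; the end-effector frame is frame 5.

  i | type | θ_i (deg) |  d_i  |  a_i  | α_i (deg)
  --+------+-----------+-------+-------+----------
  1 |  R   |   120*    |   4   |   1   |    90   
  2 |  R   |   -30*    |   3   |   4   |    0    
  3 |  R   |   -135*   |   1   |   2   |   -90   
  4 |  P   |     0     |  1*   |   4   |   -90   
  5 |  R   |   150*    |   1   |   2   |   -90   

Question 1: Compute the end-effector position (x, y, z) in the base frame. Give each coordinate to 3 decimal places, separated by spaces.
2.427 1.796 0.895

after link 1: o_1 = (-0.5000, 0.8660, 4.0000)
after link 2: o_2 = (0.3660, 5.3660, 2.0000)
after link 3: o_3 = (2.1980, 4.1930, 1.4824)
after link 4: o_4 = (4.0004, 1.0711, -0.5188)
after link 5: o_5 = (2.4273, 1.7958, 0.8954)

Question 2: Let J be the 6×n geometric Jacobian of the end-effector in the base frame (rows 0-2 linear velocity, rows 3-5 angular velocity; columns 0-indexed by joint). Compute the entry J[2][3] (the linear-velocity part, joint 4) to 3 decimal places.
prismatic axis z_3 = (-0.1294,0.2241,-0.9659)
J_v[:, 3] = z_3; J_ω[:, 3] = (0,0,0)
entry J[2][3] = -0.9659

-0.966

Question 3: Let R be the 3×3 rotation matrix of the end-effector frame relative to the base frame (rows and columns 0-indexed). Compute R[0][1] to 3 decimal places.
0.866

End-effector y-axis (col 1 of R) = (0.8660,0.5000,0.0000)
R[0][1] = 0.8660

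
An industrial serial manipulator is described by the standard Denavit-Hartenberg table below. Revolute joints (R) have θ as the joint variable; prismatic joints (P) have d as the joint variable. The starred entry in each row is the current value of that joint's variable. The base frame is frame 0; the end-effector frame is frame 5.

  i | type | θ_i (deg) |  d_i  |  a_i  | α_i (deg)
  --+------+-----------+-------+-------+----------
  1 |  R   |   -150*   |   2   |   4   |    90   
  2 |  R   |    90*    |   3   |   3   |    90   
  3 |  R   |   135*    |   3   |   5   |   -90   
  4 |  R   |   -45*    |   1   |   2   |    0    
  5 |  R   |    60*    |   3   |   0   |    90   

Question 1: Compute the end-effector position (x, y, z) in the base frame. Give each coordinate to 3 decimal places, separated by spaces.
-9.640 -0.131 -2.364

after link 1: o_1 = (-3.4641, -2.0000, 2.0000)
after link 2: o_2 = (-4.9641, 0.5981, 5.0000)
after link 3: o_3 = (-9.3299, 2.1599, 1.4645)
after link 4: o_4 = (-10.7011, 1.7065, -0.2426)
after link 5: o_5 = (-9.6405, -0.1306, -2.3640)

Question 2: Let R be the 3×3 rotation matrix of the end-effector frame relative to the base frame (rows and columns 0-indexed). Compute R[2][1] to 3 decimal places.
-0.707

End-effector y-axis (col 1 of R) = (0.3536,-0.6124,-0.7071)
R[2][1] = -0.7071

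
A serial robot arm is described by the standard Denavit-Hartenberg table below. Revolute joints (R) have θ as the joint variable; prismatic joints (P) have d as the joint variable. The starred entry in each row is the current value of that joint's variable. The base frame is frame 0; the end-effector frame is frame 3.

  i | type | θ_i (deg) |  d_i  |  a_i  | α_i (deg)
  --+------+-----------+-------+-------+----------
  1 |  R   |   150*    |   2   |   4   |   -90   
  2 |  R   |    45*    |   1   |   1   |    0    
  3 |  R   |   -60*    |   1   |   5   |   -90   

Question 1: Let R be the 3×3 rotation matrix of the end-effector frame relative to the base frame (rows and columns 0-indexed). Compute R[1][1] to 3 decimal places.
End-effector y-axis (col 1 of R) = (0.5000,0.8660,-0.0000)
R[1][1] = 0.8660

0.866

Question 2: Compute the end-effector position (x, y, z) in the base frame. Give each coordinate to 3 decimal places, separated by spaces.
-9.259 3.036 2.587

after link 1: o_1 = (-3.4641, 2.0000, 2.0000)
after link 2: o_2 = (-4.5765, 1.4875, 1.2929)
after link 3: o_3 = (-9.2591, 3.0363, 2.5870)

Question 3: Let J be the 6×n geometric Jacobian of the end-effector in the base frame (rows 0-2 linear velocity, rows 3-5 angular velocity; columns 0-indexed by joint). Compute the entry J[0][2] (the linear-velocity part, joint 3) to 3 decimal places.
-1.121

axis z_2 = (-0.5000,-0.8660,0.0000); lever o_n−o_2 = (-4.6826,1.5488,1.2941)
cross product → J_v[:, 2] = (-1.1207,0.6470,-4.8296)
J_ω[:, 2] = z_2
entry J[0][2] = -1.1207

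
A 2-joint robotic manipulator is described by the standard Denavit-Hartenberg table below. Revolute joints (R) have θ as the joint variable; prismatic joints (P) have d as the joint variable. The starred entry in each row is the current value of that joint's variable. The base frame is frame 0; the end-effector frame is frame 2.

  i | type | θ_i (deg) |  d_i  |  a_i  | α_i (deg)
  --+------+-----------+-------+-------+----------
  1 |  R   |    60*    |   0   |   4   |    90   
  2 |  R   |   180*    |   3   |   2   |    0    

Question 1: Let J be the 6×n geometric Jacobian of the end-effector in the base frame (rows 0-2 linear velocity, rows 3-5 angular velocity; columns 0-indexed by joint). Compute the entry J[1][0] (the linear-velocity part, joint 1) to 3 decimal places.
3.598

axis z_0 = ẑ; lever o_n−o_0 = (3.5981,0.2321,0.0000)
cross product → J_v[:, 0] = (-0.2321,3.5981,0.0000)
J_ω[:, 0] = z_0
entry J[1][0] = 3.5981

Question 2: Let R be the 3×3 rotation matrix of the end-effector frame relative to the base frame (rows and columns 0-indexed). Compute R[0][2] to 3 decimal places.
0.866

End-effector z-axis (col 2 of R) = (0.8660,-0.5000,0.0000)
R[0][2] = 0.8660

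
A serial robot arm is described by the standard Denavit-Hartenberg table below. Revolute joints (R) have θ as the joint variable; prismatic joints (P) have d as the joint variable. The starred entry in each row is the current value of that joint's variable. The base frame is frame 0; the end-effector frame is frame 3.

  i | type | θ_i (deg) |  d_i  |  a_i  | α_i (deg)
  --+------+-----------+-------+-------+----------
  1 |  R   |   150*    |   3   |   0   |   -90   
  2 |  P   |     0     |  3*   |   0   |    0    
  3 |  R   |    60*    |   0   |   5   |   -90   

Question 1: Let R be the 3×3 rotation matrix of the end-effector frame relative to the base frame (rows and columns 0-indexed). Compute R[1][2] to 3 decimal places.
End-effector z-axis (col 2 of R) = (0.7500,-0.4330,-0.5000)
R[1][2] = -0.4330

-0.433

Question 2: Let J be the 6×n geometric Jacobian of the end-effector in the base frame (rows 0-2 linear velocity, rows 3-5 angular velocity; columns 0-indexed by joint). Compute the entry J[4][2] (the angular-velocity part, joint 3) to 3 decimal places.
-0.866

axis z_2 = (-0.5000,-0.8660,0.0000); lever o_n−o_2 = (-2.1651,1.2500,-4.3301)
cross product → J_v[:, 2] = (3.7500,-2.1651,-2.5000)
J_ω[:, 2] = z_2
entry J[4][2] = -0.8660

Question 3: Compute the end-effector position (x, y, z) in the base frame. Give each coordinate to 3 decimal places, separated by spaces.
-3.665 -1.348 -1.330

after link 1: o_1 = (0.0000, 0.0000, 3.0000)
after link 2: o_2 = (-1.5000, -2.5981, 3.0000)
after link 3: o_3 = (-3.6651, -1.3481, -1.3301)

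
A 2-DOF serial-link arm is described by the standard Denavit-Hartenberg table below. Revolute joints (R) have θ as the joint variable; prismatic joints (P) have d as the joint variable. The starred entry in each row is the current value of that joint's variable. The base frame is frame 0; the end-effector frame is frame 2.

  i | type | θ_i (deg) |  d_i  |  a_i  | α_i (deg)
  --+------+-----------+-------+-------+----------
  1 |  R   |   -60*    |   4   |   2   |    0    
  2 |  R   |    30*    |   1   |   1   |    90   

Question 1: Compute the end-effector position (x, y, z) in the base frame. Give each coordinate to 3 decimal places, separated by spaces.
after link 1: o_1 = (1.0000, -1.7321, 4.0000)
after link 2: o_2 = (1.8660, -2.2321, 5.0000)

1.866 -2.232 5.000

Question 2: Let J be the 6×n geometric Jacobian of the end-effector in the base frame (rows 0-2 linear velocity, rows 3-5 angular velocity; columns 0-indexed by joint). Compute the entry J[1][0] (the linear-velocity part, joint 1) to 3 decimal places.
1.866

axis z_0 = ẑ; lever o_n−o_0 = (1.8660,-2.2321,5.0000)
cross product → J_v[:, 0] = (2.2321,1.8660,-0.0000)
J_ω[:, 0] = z_0
entry J[1][0] = 1.8660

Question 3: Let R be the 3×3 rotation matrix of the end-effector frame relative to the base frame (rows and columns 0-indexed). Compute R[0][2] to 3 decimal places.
End-effector z-axis (col 2 of R) = (-0.5000,-0.8660,0.0000)
R[0][2] = -0.5000

-0.500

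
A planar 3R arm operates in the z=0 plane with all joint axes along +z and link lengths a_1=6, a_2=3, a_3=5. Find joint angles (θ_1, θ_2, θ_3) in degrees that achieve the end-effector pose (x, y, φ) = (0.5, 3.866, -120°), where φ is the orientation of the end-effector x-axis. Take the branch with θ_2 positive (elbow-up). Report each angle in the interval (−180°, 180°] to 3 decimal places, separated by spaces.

wrist centre = target − a_3·(cos φ, sin φ) = (3.0000, 8.1961)
cos θ_2 = (76.1765−6²−3²)/(2·6·3) = 0.8660; θ_2 = 30.0013° (elbow-up)
β = atan2(8.1961,3.0000) = 69.8960°; ψ = atan2(1.5001,8.5980) = 9.8965°
θ_1 = β − ψ = 59.9995°
θ_3 = φ − θ_1 − θ_2 = 149.9992° (wrapped to (-180°,180°])

60.000 30.001 149.999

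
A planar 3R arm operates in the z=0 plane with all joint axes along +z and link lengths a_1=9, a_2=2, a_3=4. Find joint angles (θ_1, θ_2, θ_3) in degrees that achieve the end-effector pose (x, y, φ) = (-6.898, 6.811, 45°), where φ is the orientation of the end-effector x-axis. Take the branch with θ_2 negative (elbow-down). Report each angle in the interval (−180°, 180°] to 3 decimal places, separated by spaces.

165.463 -44.981 -75.482

wrist centre = target − a_3·(cos φ, sin φ) = (-9.7264, 3.9826)
cos θ_2 = (110.4643−9²−2²)/(2·9·2) = 0.7073; θ_2 = -44.9810° (elbow-down)
β = atan2(3.9826,-9.7264) = 157.7329°; ψ = atan2(-1.4137,10.4147) = -7.7304°
θ_1 = β − ψ = 165.4633°
θ_3 = φ − θ_1 − θ_2 = -75.4823° (wrapped to (-180°,180°])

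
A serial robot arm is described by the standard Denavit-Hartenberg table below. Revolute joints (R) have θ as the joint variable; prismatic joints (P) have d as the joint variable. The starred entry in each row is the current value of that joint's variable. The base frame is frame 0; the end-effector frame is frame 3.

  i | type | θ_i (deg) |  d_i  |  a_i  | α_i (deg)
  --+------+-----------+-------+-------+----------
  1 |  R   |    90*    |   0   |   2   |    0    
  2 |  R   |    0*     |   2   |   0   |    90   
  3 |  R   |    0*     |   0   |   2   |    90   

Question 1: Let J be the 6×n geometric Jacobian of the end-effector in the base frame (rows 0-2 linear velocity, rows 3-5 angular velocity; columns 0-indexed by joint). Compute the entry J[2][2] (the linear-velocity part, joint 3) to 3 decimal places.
axis z_2 = (1.0000,-0.0000,0.0000); lever o_n−o_2 = (0.0000,2.0000,0.0000)
cross product → J_v[:, 2] = (-0.0000,0.0000,2.0000)
J_ω[:, 2] = z_2
entry J[2][2] = 2.0000

2.000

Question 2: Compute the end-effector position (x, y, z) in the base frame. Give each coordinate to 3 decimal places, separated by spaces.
0.000 4.000 2.000

after link 1: o_1 = (0.0000, 2.0000, 0.0000)
after link 2: o_2 = (0.0000, 2.0000, 2.0000)
after link 3: o_3 = (0.0000, 4.0000, 2.0000)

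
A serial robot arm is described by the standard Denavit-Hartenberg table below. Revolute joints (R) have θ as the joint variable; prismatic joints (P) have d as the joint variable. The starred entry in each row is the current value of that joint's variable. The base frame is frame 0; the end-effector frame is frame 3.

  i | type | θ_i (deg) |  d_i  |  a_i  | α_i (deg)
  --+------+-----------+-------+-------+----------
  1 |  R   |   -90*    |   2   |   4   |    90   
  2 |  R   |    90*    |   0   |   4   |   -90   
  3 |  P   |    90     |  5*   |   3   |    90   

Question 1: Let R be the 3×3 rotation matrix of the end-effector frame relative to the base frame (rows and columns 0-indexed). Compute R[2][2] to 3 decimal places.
1.000

End-effector z-axis (col 2 of R) = (-0.0000,-0.0000,1.0000)
R[2][2] = 1.0000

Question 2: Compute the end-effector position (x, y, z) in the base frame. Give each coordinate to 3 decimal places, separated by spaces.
after link 1: o_1 = (0.0000, -4.0000, 2.0000)
after link 2: o_2 = (0.0000, -4.0000, 6.0000)
after link 3: o_3 = (3.0000, 1.0000, 6.0000)

3.000 1.000 6.000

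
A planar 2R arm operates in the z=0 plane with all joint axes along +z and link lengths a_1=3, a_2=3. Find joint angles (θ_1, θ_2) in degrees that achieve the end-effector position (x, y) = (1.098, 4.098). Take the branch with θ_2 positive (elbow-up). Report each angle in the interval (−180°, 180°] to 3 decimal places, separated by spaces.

29.999 90.003

cos θ_2 = (17.9992−3²−3²)/(2·3·3) = -0.0000; θ_2 = 90.0025° (elbow-up)
β = atan2(4.0980,1.0980) = 75.0007°; ψ = atan2(3.0000,2.9999) = 45.0013°
θ_1 = β − ψ = 29.9995°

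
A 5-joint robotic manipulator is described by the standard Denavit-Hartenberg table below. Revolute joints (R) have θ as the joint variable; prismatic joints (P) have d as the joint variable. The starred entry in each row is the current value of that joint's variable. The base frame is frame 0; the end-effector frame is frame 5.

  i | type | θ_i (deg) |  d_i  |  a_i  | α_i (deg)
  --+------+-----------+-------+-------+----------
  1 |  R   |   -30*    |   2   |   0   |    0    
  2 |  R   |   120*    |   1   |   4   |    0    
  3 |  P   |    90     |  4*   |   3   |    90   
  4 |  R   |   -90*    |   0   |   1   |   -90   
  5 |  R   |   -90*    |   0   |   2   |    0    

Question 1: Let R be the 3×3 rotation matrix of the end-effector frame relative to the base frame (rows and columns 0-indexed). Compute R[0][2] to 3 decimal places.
-1.000

End-effector z-axis (col 2 of R) = (-1.0000,0.0000,0.0000)
R[0][2] = -1.0000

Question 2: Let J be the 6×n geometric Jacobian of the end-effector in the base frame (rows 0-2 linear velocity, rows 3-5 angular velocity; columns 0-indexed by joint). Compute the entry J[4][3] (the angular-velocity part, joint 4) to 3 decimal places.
1.000

axis z_3 = (0.0000,1.0000,0.0000); lever o_n−o_3 = (0.0000,2.0000,-1.0000)
cross product → J_v[:, 3] = (-1.0000,0.0000,-0.0000)
J_ω[:, 3] = z_3
entry J[4][3] = 1.0000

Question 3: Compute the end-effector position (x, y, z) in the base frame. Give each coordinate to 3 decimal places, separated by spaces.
after link 1: o_1 = (0.0000, 0.0000, 2.0000)
after link 2: o_2 = (0.0000, 4.0000, 3.0000)
after link 3: o_3 = (-3.0000, 4.0000, 7.0000)
after link 4: o_4 = (-3.0000, 4.0000, 6.0000)
after link 5: o_5 = (-3.0000, 6.0000, 6.0000)

-3.000 6.000 6.000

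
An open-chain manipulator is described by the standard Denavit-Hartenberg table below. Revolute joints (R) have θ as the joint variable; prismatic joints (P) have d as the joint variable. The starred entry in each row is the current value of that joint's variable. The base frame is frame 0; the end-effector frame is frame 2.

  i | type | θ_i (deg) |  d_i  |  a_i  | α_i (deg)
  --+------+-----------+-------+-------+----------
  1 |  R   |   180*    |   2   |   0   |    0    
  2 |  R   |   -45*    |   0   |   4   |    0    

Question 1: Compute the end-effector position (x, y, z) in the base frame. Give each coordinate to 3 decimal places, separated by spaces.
after link 1: o_1 = (0.0000, 0.0000, 2.0000)
after link 2: o_2 = (-2.8284, 2.8284, 2.0000)

-2.828 2.828 2.000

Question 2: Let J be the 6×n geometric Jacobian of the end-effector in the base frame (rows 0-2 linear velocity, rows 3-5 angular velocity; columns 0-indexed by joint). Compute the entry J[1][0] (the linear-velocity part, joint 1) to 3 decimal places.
axis z_0 = ẑ; lever o_n−o_0 = (-2.8284,2.8284,2.0000)
cross product → J_v[:, 0] = (-2.8284,-2.8284,0.0000)
J_ω[:, 0] = z_0
entry J[1][0] = -2.8284

-2.828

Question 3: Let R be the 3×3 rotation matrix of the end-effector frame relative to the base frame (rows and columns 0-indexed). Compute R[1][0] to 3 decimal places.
0.707

End-effector x-axis (col 0 of R) = (-0.7071,0.7071,0.0000)
R[1][0] = 0.7071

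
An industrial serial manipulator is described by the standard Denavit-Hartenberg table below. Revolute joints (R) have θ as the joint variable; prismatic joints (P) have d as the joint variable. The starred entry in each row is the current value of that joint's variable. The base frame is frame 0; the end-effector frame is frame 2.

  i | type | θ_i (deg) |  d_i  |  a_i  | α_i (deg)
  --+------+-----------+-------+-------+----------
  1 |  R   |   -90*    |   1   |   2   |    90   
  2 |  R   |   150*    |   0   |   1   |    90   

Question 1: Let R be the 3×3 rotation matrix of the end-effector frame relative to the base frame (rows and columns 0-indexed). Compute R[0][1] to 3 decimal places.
End-effector y-axis (col 1 of R) = (-1.0000,-0.0000,0.0000)
R[0][1] = -1.0000

-1.000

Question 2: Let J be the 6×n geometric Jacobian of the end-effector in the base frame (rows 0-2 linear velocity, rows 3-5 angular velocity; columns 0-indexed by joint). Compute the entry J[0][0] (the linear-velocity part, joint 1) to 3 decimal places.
axis z_0 = ẑ; lever o_n−o_0 = (0.0000,-1.1340,1.5000)
cross product → J_v[:, 0] = (1.1340,0.0000,-0.0000)
J_ω[:, 0] = z_0
entry J[0][0] = 1.1340

1.134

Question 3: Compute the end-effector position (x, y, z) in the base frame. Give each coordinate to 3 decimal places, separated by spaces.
after link 1: o_1 = (0.0000, -2.0000, 1.0000)
after link 2: o_2 = (0.0000, -1.1340, 1.5000)

0.000 -1.134 1.500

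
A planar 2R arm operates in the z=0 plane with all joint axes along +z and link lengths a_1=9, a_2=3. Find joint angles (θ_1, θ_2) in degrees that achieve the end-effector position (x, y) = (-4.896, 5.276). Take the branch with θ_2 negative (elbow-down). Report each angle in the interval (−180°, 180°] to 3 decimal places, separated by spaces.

149.997 -135.014

cos θ_2 = (51.8070−9²−3²)/(2·9·3) = -0.7073; θ_2 = -135.0139° (elbow-down)
β = atan2(5.2760,-4.8960) = 132.8606°; ψ = atan2(-2.1208,6.8782) = -17.1366°
θ_1 = β − ψ = 149.9971°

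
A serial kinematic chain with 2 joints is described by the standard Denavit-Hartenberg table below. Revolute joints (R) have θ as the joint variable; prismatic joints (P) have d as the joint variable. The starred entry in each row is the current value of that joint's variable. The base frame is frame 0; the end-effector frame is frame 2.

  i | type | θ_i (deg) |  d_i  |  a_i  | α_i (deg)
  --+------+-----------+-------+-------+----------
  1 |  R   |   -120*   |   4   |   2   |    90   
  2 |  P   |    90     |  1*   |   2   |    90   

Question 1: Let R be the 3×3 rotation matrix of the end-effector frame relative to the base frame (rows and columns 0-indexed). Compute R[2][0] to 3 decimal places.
End-effector x-axis (col 0 of R) = (0.0000,-0.0000,1.0000)
R[2][0] = 1.0000

1.000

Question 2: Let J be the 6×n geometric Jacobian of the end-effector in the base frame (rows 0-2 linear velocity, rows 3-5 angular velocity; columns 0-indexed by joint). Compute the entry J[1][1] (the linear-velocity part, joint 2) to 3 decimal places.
prismatic axis z_1 = (-0.8660,0.5000,0.0000)
J_v[:, 1] = z_1; J_ω[:, 1] = (0,0,0)
entry J[1][1] = 0.5000

0.500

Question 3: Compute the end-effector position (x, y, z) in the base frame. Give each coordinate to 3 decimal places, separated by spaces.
-1.866 -1.232 6.000

after link 1: o_1 = (-1.0000, -1.7321, 4.0000)
after link 2: o_2 = (-1.8660, -1.2321, 6.0000)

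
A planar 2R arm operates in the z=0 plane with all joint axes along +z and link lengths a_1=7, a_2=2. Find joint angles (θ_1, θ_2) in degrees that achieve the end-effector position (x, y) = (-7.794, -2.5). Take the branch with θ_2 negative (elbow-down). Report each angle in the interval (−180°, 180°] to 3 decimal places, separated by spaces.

-149.998 -60.008

cos θ_2 = (66.9964−7²−2²)/(2·7·2) = 0.4999; θ_2 = -60.0084° (elbow-down)
β = atan2(-2.5000,-7.7940) = -162.2159°; ψ = atan2(-1.7322,7.9997) = -12.2177°
θ_1 = β − ψ = -149.9981°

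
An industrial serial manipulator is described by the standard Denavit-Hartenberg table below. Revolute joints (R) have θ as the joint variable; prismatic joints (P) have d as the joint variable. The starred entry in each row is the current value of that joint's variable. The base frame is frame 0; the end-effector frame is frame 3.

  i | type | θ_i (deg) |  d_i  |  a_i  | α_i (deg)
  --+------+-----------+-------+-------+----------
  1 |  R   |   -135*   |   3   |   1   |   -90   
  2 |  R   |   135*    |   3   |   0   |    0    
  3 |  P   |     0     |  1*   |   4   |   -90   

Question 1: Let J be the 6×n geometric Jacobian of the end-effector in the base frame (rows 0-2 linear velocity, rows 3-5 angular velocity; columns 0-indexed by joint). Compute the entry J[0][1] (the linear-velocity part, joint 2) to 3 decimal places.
axis z_1 = (0.7071,-0.7071,0.0000); lever o_n−o_1 = (4.8284,-0.8284,-2.8284)
cross product → J_v[:, 1] = (2.0000,2.0000,2.8284)
J_ω[:, 1] = z_1
entry J[0][1] = 2.0000

2.000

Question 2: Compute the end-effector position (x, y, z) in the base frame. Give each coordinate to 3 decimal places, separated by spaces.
after link 1: o_1 = (-0.7071, -0.7071, 3.0000)
after link 2: o_2 = (1.4142, -2.8284, 3.0000)
after link 3: o_3 = (4.1213, -1.5355, 0.1716)

4.121 -1.536 0.172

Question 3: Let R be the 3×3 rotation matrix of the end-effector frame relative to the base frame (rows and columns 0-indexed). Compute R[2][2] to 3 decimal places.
End-effector z-axis (col 2 of R) = (0.5000,0.5000,0.7071)
R[2][2] = 0.7071

0.707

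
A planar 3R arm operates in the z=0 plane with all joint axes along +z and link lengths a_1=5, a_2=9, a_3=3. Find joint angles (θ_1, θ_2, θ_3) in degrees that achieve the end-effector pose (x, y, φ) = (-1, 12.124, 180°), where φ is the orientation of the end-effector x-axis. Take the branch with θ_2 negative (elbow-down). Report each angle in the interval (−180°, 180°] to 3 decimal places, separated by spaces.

wrist centre = target − a_3·(cos φ, sin φ) = (2.0000, 12.1240)
cos θ_2 = (150.9914−5²−9²)/(2·5·9) = 0.4999; θ_2 = -60.0063° (elbow-down)
β = atan2(12.1240,2.0000) = 80.6327°; ψ = atan2(-7.7947,9.4991) = -39.3713°
θ_1 = β − ψ = 120.0041°
θ_3 = φ − θ_1 − θ_2 = 120.0023° (wrapped to (-180°,180°])

120.004 -60.006 120.002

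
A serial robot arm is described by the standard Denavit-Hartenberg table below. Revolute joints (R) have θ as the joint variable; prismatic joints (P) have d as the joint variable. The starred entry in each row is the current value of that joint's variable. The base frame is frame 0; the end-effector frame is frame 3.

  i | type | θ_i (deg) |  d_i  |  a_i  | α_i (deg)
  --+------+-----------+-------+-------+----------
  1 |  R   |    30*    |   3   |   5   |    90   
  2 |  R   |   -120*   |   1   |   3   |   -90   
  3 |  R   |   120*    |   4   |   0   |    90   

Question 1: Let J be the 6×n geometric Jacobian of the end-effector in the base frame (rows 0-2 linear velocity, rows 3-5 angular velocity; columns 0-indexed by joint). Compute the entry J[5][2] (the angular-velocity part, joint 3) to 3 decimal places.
axis z_2 = (0.7500,0.4330,-0.5000); lever o_n−o_2 = (3.0000,1.7321,-2.0000)
cross product → J_v[:, 2] = (0.0000,0.0000,0.0000)
J_ω[:, 2] = z_2
entry J[5][2] = -0.5000

-0.500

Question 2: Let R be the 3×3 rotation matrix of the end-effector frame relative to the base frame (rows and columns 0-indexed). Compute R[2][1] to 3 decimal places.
End-effector y-axis (col 1 of R) = (0.7500,0.4330,-0.5000)
R[2][1] = -0.5000

-0.500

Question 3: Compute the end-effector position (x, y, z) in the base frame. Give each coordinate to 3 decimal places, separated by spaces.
after link 1: o_1 = (4.3301, 2.5000, 3.0000)
after link 2: o_2 = (3.5311, 0.8840, 0.4019)
after link 3: o_3 = (6.5311, 2.6160, -1.5981)

6.531 2.616 -1.598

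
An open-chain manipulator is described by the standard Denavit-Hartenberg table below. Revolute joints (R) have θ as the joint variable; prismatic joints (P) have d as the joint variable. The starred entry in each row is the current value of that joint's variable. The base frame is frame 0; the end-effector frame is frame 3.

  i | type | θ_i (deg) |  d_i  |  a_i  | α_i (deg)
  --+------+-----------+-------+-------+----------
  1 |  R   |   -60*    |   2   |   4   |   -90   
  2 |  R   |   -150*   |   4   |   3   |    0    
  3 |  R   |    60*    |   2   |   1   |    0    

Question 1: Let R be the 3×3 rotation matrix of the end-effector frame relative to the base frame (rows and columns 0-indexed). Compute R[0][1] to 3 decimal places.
0.500

End-effector y-axis (col 1 of R) = (0.5000,-0.8660,0.0000)
R[0][1] = 0.5000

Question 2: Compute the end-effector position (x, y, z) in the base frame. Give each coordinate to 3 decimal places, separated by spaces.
after link 1: o_1 = (2.0000, -3.4641, 2.0000)
after link 2: o_2 = (4.1651, 0.7859, 3.5000)
after link 3: o_3 = (5.8971, 1.7859, 4.5000)

5.897 1.786 4.500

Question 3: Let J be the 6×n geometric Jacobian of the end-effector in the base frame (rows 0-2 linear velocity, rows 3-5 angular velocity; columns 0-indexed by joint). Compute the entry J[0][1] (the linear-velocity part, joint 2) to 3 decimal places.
1.250

axis z_1 = (0.8660,0.5000,0.0000); lever o_n−o_1 = (3.8971,5.2500,2.5000)
cross product → J_v[:, 1] = (1.2500,-2.1651,2.5981)
J_ω[:, 1] = z_1
entry J[0][1] = 1.2500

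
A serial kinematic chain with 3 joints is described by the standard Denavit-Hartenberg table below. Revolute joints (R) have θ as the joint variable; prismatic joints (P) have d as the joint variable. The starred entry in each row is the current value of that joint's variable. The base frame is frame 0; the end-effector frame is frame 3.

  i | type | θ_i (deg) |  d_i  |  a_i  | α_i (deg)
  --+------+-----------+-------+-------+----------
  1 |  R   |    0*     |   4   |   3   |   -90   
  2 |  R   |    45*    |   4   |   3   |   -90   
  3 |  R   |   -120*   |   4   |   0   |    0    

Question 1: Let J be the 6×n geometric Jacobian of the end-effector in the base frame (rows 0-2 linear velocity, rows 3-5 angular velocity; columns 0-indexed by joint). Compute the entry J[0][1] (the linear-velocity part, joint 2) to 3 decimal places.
axis z_1 = (0.0000,1.0000,0.0000); lever o_n−o_1 = (-0.7071,4.0000,-4.9497)
cross product → J_v[:, 1] = (-4.9497,-0.0000,0.7071)
J_ω[:, 1] = z_1
entry J[0][1] = -4.9497

-4.950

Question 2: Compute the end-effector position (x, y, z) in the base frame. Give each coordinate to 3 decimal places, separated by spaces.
2.293 4.000 -0.950

after link 1: o_1 = (3.0000, 0.0000, 4.0000)
after link 2: o_2 = (5.1213, 4.0000, 1.8787)
after link 3: o_3 = (2.2929, 4.0000, -0.9497)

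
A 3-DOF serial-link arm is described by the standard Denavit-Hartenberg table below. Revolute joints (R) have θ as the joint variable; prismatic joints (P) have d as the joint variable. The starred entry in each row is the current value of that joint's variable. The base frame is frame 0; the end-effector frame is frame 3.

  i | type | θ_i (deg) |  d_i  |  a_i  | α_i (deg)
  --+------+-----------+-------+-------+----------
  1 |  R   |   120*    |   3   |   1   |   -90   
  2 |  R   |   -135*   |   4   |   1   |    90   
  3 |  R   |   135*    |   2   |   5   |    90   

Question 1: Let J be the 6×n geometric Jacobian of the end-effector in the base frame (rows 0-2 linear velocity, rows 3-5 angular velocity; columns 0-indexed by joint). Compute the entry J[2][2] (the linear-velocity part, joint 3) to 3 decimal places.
-2.500

axis z_2 = (0.3536,-0.6124,-0.7071); lever o_n−o_2 = (-3.6048,-0.8274,-3.9142)
cross product → J_v[:, 2] = (1.8119,3.9328,-2.5000)
J_ω[:, 2] = z_2
entry J[2][2] = -2.5000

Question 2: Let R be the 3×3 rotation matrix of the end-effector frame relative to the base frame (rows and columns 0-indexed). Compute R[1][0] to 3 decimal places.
End-effector x-axis (col 0 of R) = (-0.8624,0.0795,-0.5000)
R[1][0] = 0.0795

0.079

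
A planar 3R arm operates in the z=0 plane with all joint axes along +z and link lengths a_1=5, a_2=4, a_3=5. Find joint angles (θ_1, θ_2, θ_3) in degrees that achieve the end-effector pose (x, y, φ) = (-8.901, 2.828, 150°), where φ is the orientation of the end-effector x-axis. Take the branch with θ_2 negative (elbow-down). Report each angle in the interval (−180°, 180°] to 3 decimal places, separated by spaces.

wrist centre = target − a_3·(cos φ, sin φ) = (-4.5709, 0.3280)
cos θ_2 = (21.0005−5²−4²)/(2·5·4) = -0.5000; θ_2 = -119.9992° (elbow-down)
β = atan2(0.3280,-4.5709) = 175.8956°; ψ = atan2(-3.4641,3.0000) = -49.1064°
θ_1 = β − ψ = 225.0019°
θ_3 = φ − θ_1 − θ_2 = 44.9973° (wrapped to (-180°,180°])

-134.998 -119.999 44.997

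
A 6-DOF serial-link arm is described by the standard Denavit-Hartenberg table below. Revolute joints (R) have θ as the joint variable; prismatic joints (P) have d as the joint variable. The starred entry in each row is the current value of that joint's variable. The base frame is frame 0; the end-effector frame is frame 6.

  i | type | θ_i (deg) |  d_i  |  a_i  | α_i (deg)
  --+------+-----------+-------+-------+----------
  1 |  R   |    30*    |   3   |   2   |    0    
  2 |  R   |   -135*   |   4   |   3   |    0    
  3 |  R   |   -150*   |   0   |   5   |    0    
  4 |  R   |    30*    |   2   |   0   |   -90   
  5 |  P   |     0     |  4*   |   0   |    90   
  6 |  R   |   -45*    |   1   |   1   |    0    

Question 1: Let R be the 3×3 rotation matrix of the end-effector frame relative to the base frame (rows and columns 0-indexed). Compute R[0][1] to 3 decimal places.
End-effector y-axis (col 1 of R) = (-1.0000,0.0000,0.0000)
R[0][1] = -1.0000

-1.000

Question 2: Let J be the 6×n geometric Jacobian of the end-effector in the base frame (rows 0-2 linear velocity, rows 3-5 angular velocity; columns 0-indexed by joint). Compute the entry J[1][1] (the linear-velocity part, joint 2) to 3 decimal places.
-4.899

axis z_1 = (0.0000,0.0000,1.0000); lever o_n−o_1 = (-4.8990,0.1034,7.0000)
cross product → J_v[:, 1] = (-0.1034,-4.8990,0.0000)
J_ω[:, 1] = z_1
entry J[1][1] = -4.8990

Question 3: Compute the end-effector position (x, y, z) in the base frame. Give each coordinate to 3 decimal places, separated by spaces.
-3.167 1.103 10.000

after link 1: o_1 = (1.7321, 1.0000, 3.0000)
after link 2: o_2 = (0.9556, -1.8978, 7.0000)
after link 3: o_3 = (-0.3385, 2.9319, 7.0000)
after link 4: o_4 = (-0.3385, 2.9319, 9.0000)
after link 5: o_5 = (-3.1669, 0.1034, 9.0000)
after link 6: o_6 = (-3.1669, 1.1034, 10.0000)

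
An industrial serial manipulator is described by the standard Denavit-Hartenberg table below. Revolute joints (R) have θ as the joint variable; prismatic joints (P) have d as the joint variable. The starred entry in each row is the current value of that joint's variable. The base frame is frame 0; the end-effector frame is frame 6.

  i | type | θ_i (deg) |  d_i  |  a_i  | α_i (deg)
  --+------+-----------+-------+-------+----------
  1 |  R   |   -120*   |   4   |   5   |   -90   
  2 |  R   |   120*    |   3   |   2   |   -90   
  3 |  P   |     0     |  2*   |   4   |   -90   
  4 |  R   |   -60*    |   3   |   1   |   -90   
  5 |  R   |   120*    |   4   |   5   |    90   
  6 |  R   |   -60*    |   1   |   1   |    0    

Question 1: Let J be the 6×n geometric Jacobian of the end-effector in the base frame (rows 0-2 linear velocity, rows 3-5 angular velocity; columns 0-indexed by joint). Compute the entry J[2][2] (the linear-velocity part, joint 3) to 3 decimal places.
prismatic axis z_2 = (0.4330,0.7500,0.5000)
J_v[:, 2] = z_2; J_ω[:, 2] = (0,0,0)
entry J[2][2] = 0.5000

0.500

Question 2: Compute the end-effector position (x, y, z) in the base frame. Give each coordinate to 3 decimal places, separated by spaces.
after link 1: o_1 = (-2.5000, -4.3301, 4.0000)
after link 2: o_2 = (0.5981, -4.9641, 2.2679)
after link 3: o_3 = (2.4641, -1.7321, -0.1962)
after link 4: o_4 = (0.3660, 0.6340, -0.1962)
after link 5: o_5 = (2.8660, -3.6962, -4.1962)
after link 6: o_6 = (3.9821, -3.6292, -3.3301)

3.982 -3.629 -3.330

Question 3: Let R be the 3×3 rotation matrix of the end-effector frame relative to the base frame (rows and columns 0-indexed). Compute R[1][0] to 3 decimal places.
End-effector x-axis (col 0 of R) = (0.2500,-0.4330,0.8660)
R[1][0] = -0.4330

-0.433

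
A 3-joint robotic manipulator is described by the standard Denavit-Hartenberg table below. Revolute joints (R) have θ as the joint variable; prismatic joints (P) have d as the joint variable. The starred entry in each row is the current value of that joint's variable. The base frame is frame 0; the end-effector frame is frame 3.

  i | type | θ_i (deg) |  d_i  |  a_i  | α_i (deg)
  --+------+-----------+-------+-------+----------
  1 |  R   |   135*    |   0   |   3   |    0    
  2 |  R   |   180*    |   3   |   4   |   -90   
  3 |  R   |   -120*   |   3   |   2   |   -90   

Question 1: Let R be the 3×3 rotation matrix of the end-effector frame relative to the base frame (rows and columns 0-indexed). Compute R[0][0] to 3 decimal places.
-0.354

End-effector x-axis (col 0 of R) = (-0.3536,0.3536,0.8660)
R[0][0] = -0.3536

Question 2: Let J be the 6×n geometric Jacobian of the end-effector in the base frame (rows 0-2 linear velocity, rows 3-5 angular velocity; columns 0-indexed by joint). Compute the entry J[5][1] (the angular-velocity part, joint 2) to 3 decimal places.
axis z_1 = (0.0000,0.0000,1.0000); lever o_n−o_1 = (4.2426,-0.0000,4.7321)
cross product → J_v[:, 1] = (0.0000,4.2426,-0.0000)
J_ω[:, 1] = z_1
entry J[5][1] = 1.0000

1.000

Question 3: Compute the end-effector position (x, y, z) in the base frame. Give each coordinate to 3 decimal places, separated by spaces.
after link 1: o_1 = (-2.1213, 2.1213, 0.0000)
after link 2: o_2 = (0.7071, -0.7071, 3.0000)
after link 3: o_3 = (2.1213, 2.1213, 4.7321)

2.121 2.121 4.732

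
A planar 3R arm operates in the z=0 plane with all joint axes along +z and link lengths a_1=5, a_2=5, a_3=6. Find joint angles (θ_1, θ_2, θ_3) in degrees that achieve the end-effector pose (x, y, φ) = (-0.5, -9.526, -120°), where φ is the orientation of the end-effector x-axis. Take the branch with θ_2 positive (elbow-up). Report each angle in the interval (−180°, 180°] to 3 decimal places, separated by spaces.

wrist centre = target − a_3·(cos φ, sin φ) = (2.5000, -4.3298)
cos θ_2 = (24.9976−5²−5²)/(2·5·5) = -0.5000; θ_2 = 120.0032° (elbow-up)
β = atan2(-4.3298,2.5000) = -59.9984°; ψ = atan2(4.3300,2.4998) = 60.0016°
θ_1 = β − ψ = -120.0000°
θ_3 = φ − θ_1 − θ_2 = -120.0032° (wrapped to (-180°,180°])

-120.000 120.003 -120.003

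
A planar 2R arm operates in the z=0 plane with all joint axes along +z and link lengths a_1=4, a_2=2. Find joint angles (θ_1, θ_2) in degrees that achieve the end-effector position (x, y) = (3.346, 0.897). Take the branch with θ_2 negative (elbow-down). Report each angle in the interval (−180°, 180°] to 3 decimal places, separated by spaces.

45.007 -119.999

cos θ_2 = (12.0003−4²−2²)/(2·4·2) = -0.5000; θ_2 = -119.9987° (elbow-down)
β = atan2(0.8970,3.3460) = 15.0071°; ψ = atan2(-1.7321,3.0000) = -30.0000°
θ_1 = β − ψ = 45.0071°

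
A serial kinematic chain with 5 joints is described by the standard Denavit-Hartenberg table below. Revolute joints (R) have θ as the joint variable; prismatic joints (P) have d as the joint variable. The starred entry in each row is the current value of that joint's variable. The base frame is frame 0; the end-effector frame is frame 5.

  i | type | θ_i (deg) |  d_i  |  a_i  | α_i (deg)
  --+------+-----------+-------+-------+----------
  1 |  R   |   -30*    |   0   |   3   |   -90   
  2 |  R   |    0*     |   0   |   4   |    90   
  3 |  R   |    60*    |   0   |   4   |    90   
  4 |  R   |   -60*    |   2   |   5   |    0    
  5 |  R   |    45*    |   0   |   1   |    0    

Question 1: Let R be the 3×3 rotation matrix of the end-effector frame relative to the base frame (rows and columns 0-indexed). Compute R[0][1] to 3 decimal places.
End-effector y-axis (col 1 of R) = (0.2241,0.1294,0.9659)
R[0][1] = 0.2241

0.224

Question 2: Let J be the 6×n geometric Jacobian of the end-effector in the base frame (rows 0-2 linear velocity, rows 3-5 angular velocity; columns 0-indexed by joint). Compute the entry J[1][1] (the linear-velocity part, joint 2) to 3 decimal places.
axis z_1 = (0.5000,0.8660,0.0000); lever o_n−o_1 = (10.9298,0.0009,-4.5889)
cross product → J_v[:, 1] = (-3.9741,2.2945,-9.4650)
J_ω[:, 1] = z_1
entry J[1][1] = 2.2945

2.294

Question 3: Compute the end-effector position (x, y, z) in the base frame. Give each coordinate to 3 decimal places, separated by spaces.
after link 1: o_1 = (2.5981, -1.5000, 0.0000)
after link 2: o_2 = (6.0622, -3.5000, 0.0000)
after link 3: o_3 = (9.5263, -1.5000, 0.0000)
after link 4: o_4 = (12.6913, -1.9821, -4.3301)
after link 5: o_5 = (13.5279, -1.4991, -4.5889)

13.528 -1.499 -4.589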